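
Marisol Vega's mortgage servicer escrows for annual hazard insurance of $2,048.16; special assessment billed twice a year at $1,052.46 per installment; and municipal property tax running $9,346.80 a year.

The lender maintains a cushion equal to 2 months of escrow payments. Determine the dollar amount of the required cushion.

$2,249.98

Hazard insurance = $2,048.16
Special assessment = $1,052.46 × 2 = $2,104.92
Municipal property tax = $9,346.80
Yearly total = $2,048.16 + $2,104.92 + $9,346.80 = $13,499.88
Base monthly escrow = $13,499.88 ÷ 12 = $1,124.99
Cushion = 2 × $1,124.99 = $2,249.98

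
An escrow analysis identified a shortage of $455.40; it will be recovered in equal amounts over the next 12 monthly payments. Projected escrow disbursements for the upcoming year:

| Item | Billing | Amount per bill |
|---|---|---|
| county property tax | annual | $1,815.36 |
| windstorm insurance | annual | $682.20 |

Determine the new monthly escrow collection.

County property tax — $1,815.36 annually
Windstorm insurance — $682.20 annually
Combined annual = $1,815.36 + $682.20 = $2,497.56
Per month = $2,497.56 ÷ 12 = $208.13
Shortage per month = $455.40 ÷ 12 = $37.95
New monthly escrow = $208.13 + $37.95 = $246.08

$246.08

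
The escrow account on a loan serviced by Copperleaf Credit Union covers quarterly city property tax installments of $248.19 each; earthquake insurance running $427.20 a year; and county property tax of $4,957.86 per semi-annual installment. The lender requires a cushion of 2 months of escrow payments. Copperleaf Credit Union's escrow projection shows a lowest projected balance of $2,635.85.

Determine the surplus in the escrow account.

$746.57

City property tax: $248.19 × 4 = $992.76
Earthquake insurance: $427.20
County property tax: $4,957.86 × 2 = $9,915.72
Total annual escrow = $11,335.68
Monthly = $11,335.68 ÷ 12 = $944.64
Required reserve = 2 × $944.64 = $1,889.28
Excess over cushion: $2,635.85 − $1,889.28 = $746.57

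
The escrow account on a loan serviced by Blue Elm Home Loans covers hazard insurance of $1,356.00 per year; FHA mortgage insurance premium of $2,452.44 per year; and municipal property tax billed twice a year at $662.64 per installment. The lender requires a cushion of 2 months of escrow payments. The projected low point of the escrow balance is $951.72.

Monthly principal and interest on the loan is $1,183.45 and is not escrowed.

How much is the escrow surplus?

Hazard insurance = $1,356.00 per year
FHA mortgage insurance premium = $2,452.44 per year
Municipal property tax = $662.64 × 2 = $1,325.28 per year
Total per year = $5,133.72
Monthly escrow = $5,133.72 ÷ 12 = $427.81
Cushion = 2 × $427.81 = $855.62
Surplus = $951.72 − $855.62 = $96.10

$96.10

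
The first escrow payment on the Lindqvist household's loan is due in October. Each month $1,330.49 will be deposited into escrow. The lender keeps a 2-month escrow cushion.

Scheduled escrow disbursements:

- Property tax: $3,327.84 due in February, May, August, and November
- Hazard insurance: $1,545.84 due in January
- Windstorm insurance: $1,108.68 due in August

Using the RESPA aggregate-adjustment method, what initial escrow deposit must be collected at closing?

Cushion = 2 × $1,330.49 = $2,660.98
Trial balance (start $0, +$1,330.49 each month, − disbursements):
  Oct: +$1,330.49 → $1,330.49
  Nov: +$1,330.49 − $3,327.84 → -$666.86
  Dec: +$1,330.49 → $663.63
  Jan: +$1,330.49 − $1,545.84 → $448.28
  Feb: +$1,330.49 − $3,327.84 → -$1,549.07
  Mar: +$1,330.49 → -$218.58
  Apr: +$1,330.49 → $1,111.91
  May: +$1,330.49 − $3,327.84 → -$885.44
  Jun: +$1,330.49 → $445.05
  Jul: +$1,330.49 → $1,775.54
  Aug: +$1,330.49 − $4,436.52 → -$1,330.49
  Sep: +$1,330.49 → $0.00
Lowest trial balance = -$1,549.07 (Feb)
Initial deposit = cushion − low point = $2,660.98 − (-$1,549.07) = $4,210.05

$4,210.05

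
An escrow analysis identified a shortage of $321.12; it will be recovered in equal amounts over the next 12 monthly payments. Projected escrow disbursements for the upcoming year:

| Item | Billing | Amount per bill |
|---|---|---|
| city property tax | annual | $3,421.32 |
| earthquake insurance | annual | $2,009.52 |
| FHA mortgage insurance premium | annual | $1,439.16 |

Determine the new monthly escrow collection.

City property tax = $3,421.32/yr
Earthquake insurance = $2,009.52/yr
FHA mortgage insurance premium = $1,439.16/yr
Total annual escrow = $6,870.00
Monthly = $6,870.00 ÷ 12 = $572.50
Monthly shortage recovery: $321.12 ÷ 12 = $26.76
New monthly escrow = $572.50 + $26.76 = $599.26

$599.26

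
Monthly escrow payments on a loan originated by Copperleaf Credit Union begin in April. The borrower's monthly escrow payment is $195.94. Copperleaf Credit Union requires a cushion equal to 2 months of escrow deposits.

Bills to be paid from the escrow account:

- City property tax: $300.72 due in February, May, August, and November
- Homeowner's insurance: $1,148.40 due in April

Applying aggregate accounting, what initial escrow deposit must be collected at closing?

$1,449.12

Cushion = 2 × $195.94 = $391.88
Trial balance (start $0, +$195.94 each month, − disbursements):
  Apr: +$195.94 − $1,148.40 → -$952.46
  May: +$195.94 − $300.72 → -$1,057.24
  Jun: +$195.94 → -$861.30
  Jul: +$195.94 → -$665.36
  Aug: +$195.94 − $300.72 → -$770.14
  Sep: +$195.94 → -$574.20
  Oct: +$195.94 → -$378.26
  Nov: +$195.94 − $300.72 → -$483.04
  Dec: +$195.94 → -$287.10
  Jan: +$195.94 → -$91.16
  Feb: +$195.94 − $300.72 → -$195.94
  Mar: +$195.94 → $0.00
Lowest trial balance = -$1,057.24 (May)
Initial deposit = cushion − low point = $391.88 − (-$1,057.24) = $1,449.12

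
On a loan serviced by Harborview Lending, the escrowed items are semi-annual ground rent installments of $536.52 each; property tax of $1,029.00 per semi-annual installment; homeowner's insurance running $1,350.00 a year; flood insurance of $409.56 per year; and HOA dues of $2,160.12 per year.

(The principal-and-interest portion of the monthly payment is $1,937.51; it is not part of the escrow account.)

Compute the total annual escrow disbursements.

Ground rent — $536.52 × 2 = $1,073.04/yr
Property tax — $1,029.00 × 2 = $2,058.00/yr
Homeowner's insurance — $1,350.00/yr
Flood insurance — $409.56/yr
HOA dues — $2,160.12/yr
Annual escrow total = $1,073.04 + $2,058.00 + $1,350.00 + $409.56 + $2,160.12 = $7,050.72

$7,050.72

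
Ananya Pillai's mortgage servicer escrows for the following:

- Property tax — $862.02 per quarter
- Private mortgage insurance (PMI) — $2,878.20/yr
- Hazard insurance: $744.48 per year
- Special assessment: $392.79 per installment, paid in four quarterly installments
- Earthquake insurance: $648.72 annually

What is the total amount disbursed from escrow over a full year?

Property tax — $862.02 × 4 = $3,448.08 annually
Private mortgage insurance (PMI) — $2,878.20 annually
Hazard insurance — $744.48 annually
Special assessment — $392.79 × 4 = $1,571.16 annually
Earthquake insurance — $648.72 annually
Total annual escrow = $9,290.64

$9,290.64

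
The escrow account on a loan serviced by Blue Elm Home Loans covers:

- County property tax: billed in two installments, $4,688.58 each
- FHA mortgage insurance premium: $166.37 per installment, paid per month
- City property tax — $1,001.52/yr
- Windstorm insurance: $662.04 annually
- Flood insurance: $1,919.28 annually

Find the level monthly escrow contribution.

County property tax = $4,688.58 × 2 = $9,377.16 annually
FHA mortgage insurance premium = $166.37 × 12 = $1,996.44 annually
City property tax = $1,001.52 annually
Windstorm insurance = $662.04 annually
Flood insurance = $1,919.28 annually
Combined annual = $9,377.16 + $1,996.44 + $1,001.52 + $662.04 + $1,919.28 = $14,956.44
Monthly = $14,956.44 / 12 = $1,246.37

$1,246.37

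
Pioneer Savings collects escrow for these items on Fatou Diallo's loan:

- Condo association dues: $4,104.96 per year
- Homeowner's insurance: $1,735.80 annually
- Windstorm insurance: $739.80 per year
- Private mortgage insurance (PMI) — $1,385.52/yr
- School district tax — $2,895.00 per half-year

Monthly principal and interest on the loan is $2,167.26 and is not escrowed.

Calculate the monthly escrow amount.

$1,146.34

Condo association dues: $4,104.96
Homeowner's insurance: $1,735.80
Windstorm insurance: $739.80
Private mortgage insurance (PMI): $1,385.52
School district tax: $2,895.00 × 2 = $5,790.00
Annual escrow total = $4,104.96 + $1,735.80 + $739.80 + $1,385.52 + $5,790.00 = $13,756.08
Per month = $13,756.08 ÷ 12 = $1,146.34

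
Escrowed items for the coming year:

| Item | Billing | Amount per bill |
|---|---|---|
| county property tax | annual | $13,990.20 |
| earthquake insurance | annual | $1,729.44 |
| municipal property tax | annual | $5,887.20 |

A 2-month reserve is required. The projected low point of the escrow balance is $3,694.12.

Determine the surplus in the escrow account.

County property tax: $13,990.20
Earthquake insurance: $1,729.44
Municipal property tax: $5,887.20
Annual escrow total = $13,990.20 + $1,729.44 + $5,887.20 = $21,606.84
Per month = $21,606.84 / 12 = $1,800.57
Required cushion = 2 × $1,800.57 = $3,601.14
Excess over cushion: $3,694.12 − $3,601.14 = $92.98

$92.98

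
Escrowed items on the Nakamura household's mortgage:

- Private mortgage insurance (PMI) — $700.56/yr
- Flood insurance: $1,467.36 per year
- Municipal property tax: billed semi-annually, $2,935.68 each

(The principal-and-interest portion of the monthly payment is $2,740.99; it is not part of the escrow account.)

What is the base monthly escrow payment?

$669.94

Private mortgage insurance (PMI) = $700.56
Flood insurance = $1,467.36
Municipal property tax = $2,935.68 × 2 = $5,871.36
Yearly total = $700.56 + $1,467.36 + $5,871.36 = $8,039.28
Monthly = $8,039.28 / 12 = $669.94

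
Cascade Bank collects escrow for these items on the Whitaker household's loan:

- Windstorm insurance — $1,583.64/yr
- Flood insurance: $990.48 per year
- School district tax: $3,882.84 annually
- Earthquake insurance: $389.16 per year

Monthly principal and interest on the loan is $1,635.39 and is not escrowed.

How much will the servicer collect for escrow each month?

Windstorm insurance: $1,583.64 per year
Flood insurance: $990.48 per year
School district tax: $3,882.84 per year
Earthquake insurance: $389.16 per year
Annual escrow total = $6,846.12
Per month = $6,846.12 ÷ 12 = $570.51

$570.51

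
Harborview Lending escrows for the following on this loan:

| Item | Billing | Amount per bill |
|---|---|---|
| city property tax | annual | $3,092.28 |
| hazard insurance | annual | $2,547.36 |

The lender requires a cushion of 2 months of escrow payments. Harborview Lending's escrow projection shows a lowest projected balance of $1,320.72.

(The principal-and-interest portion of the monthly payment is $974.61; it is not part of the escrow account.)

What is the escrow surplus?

$380.78

City property tax — $3,092.28 annually
Hazard insurance — $2,547.36 annually
Yearly total = $3,092.28 + $2,547.36 = $5,639.64
Monthly = $5,639.64 ÷ 12 = $469.97
Cushion = 2 × $469.97 = $939.94
Surplus = $1,320.72 − $939.94 = $380.78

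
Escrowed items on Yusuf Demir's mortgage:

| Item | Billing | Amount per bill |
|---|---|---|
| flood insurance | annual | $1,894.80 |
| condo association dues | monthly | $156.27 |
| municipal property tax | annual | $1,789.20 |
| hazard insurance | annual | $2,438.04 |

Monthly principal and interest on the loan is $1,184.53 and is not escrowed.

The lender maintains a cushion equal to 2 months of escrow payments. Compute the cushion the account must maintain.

$1,332.88

Flood insurance: $1,894.80 annually
Condo association dues: $156.27 × 12 = $1,875.24 annually
Municipal property tax: $1,789.20 annually
Hazard insurance: $2,438.04 annually
Total per year = $1,894.80 + $1,875.24 + $1,789.20 + $2,438.04 = $7,997.28
Monthly escrow = $7,997.28 / 12 = $666.44
Required cushion = 2 × $666.44 = $1,332.88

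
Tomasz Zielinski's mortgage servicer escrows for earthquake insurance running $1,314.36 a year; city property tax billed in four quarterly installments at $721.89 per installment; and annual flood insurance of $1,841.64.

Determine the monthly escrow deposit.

$503.63

Earthquake insurance — $1,314.36
City property tax — $721.89 × 4 = $2,887.56
Flood insurance — $1,841.64
Total annual escrow = $6,043.56
Monthly escrow = $6,043.56 ÷ 12 = $503.63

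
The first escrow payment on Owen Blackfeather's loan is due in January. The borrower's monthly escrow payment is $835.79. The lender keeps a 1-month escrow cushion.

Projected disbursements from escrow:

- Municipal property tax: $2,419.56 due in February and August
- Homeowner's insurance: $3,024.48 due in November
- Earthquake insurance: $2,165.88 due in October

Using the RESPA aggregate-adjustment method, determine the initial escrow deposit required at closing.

$1,671.58

Cushion = 1 × $835.79 = $835.79
Trial balance (start $0, +$835.79 each month, − disbursements):
  Jan: +$835.79 → $835.79
  Feb: +$835.79 − $2,419.56 → -$747.98
  Mar: +$835.79 → $87.81
  Apr: +$835.79 → $923.60
  May: +$835.79 → $1,759.39
  Jun: +$835.79 → $2,595.18
  Jul: +$835.79 → $3,430.97
  Aug: +$835.79 − $2,419.56 → $1,847.20
  Sep: +$835.79 → $2,682.99
  Oct: +$835.79 − $2,165.88 → $1,352.90
  Nov: +$835.79 − $3,024.48 → -$835.79
  Dec: +$835.79 → $0.00
Lowest trial balance = -$835.79 (Nov)
Initial deposit = cushion − low point = $835.79 − (-$835.79) = $1,671.58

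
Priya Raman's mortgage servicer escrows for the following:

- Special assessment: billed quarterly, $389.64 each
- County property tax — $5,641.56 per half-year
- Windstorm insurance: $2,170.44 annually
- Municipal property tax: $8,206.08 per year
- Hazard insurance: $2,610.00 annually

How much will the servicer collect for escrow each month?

$2,152.35

Special assessment — $389.64 × 4 = $1,558.56/yr
County property tax — $5,641.56 × 2 = $11,283.12/yr
Windstorm insurance — $2,170.44/yr
Municipal property tax — $8,206.08/yr
Hazard insurance — $2,610.00/yr
Total annual escrow = $1,558.56 + $11,283.12 + $2,170.44 + $8,206.08 + $2,610.00 = $25,828.20
Monthly escrow = $25,828.20 / 12 = $2,152.35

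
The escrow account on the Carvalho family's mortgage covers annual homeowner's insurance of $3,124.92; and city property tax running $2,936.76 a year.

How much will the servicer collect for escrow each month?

$505.14

Homeowner's insurance = $3,124.92
City property tax = $2,936.76
Total annual escrow = $6,061.68
Base monthly escrow = $6,061.68 / 12 = $505.14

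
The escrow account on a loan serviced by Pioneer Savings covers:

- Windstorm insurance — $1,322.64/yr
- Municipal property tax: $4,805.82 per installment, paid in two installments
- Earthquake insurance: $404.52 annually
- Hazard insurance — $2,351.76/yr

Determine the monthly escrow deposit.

Windstorm insurance — $1,322.64/yr
Municipal property tax — $4,805.82 × 2 = $9,611.64/yr
Earthquake insurance — $404.52/yr
Hazard insurance — $2,351.76/yr
Total per year = $13,690.56
Monthly escrow = $13,690.56 / 12 = $1,140.88

$1,140.88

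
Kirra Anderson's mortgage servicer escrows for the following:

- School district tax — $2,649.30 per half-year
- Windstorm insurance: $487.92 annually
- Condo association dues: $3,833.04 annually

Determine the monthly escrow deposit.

School district tax = $2,649.30 × 2 = $5,298.60 per year
Windstorm insurance = $487.92 per year
Condo association dues = $3,833.04 per year
Total annual escrow = $9,619.56
Monthly escrow = $9,619.56 / 12 = $801.63

$801.63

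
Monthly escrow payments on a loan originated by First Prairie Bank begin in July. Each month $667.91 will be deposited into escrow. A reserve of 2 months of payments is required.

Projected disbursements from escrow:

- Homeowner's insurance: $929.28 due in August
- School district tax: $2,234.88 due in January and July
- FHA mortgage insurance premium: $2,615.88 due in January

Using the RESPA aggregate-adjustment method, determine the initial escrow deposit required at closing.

Cushion = 2 × $667.91 = $1,335.82
Trial balance (start $0, +$667.91 each month, − disbursements):
  Jul: +$667.91 − $2,234.88 → -$1,566.97
  Aug: +$667.91 − $929.28 → -$1,828.34
  Sep: +$667.91 → -$1,160.43
  Oct: +$667.91 → -$492.52
  Nov: +$667.91 → $175.39
  Dec: +$667.91 → $843.30
  Jan: +$667.91 − $4,850.76 → -$3,339.55
  Feb: +$667.91 → -$2,671.64
  Mar: +$667.91 → -$2,003.73
  Apr: +$667.91 → -$1,335.82
  May: +$667.91 → -$667.91
  Jun: +$667.91 → $0.00
Lowest trial balance = -$3,339.55 (Jan)
Initial deposit = cushion − low point = $1,335.82 − (-$3,339.55) = $4,675.37

$4,675.37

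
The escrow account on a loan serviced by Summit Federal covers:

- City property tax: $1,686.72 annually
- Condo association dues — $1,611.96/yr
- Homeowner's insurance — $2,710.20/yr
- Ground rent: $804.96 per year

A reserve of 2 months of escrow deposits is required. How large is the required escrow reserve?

City property tax = $1,686.72/yr
Condo association dues = $1,611.96/yr
Homeowner's insurance = $2,710.20/yr
Ground rent = $804.96/yr
Annual escrow total = $6,813.84
Per month = $6,813.84 / 12 = $567.82
Cushion = 2 × $567.82 = $1,135.64

$1,135.64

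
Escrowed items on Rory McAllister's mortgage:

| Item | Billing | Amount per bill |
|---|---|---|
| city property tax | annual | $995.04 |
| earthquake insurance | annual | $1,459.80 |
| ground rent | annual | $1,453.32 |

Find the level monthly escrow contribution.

City property tax: $995.04 per year
Earthquake insurance: $1,459.80 per year
Ground rent: $1,453.32 per year
Combined annual = $995.04 + $1,459.80 + $1,453.32 = $3,908.16
Monthly escrow = $3,908.16 ÷ 12 = $325.68

$325.68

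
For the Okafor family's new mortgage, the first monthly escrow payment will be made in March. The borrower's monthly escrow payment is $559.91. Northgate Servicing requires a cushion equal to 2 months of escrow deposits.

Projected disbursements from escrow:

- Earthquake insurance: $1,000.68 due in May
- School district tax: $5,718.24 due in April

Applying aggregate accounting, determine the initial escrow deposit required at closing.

Cushion = 2 × $559.91 = $1,119.82
Trial balance (start $0, +$559.91 each month, − disbursements):
  Mar: +$559.91 → $559.91
  Apr: +$559.91 − $5,718.24 → -$4,598.42
  May: +$559.91 − $1,000.68 → -$5,039.19
  Jun: +$559.91 → -$4,479.28
  Jul: +$559.91 → -$3,919.37
  Aug: +$559.91 → -$3,359.46
  Sep: +$559.91 → -$2,799.55
  Oct: +$559.91 → -$2,239.64
  Nov: +$559.91 → -$1,679.73
  Dec: +$559.91 → -$1,119.82
  Jan: +$559.91 → -$559.91
  Feb: +$559.91 → $0.00
Lowest trial balance = -$5,039.19 (May)
Initial deposit = cushion − low point = $1,119.82 − (-$5,039.19) = $6,159.01

$6,159.01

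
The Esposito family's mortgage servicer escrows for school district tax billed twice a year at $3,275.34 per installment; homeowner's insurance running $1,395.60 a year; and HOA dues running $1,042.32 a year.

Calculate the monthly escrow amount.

$749.05

School district tax — $3,275.34 × 2 = $6,550.68 per year
Homeowner's insurance — $1,395.60 per year
HOA dues — $1,042.32 per year
Combined annual = $6,550.68 + $1,395.60 + $1,042.32 = $8,988.60
Monthly = $8,988.60 / 12 = $749.05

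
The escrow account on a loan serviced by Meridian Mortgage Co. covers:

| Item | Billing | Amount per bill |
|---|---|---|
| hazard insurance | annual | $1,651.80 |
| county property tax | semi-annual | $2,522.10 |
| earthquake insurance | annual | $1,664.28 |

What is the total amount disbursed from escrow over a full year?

Hazard insurance — $1,651.80
County property tax — $2,522.10 × 2 = $5,044.20
Earthquake insurance — $1,664.28
Yearly total = $8,360.28

$8,360.28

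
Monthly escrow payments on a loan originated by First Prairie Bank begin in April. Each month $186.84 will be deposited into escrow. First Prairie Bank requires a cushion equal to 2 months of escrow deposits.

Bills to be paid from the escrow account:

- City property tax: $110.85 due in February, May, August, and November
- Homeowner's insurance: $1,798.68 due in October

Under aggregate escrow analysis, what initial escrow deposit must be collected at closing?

$1,086.18

Cushion = 2 × $186.84 = $373.68
Trial balance (start $0, +$186.84 each month, − disbursements):
  Apr: +$186.84 → $186.84
  May: +$186.84 − $110.85 → $262.83
  Jun: +$186.84 → $449.67
  Jul: +$186.84 → $636.51
  Aug: +$186.84 − $110.85 → $712.50
  Sep: +$186.84 → $899.34
  Oct: +$186.84 − $1,798.68 → -$712.50
  Nov: +$186.84 − $110.85 → -$636.51
  Dec: +$186.84 → -$449.67
  Jan: +$186.84 → -$262.83
  Feb: +$186.84 − $110.85 → -$186.84
  Mar: +$186.84 → $0.00
Lowest trial balance = -$712.50 (Oct)
Initial deposit = cushion − low point = $373.68 − (-$712.50) = $1,086.18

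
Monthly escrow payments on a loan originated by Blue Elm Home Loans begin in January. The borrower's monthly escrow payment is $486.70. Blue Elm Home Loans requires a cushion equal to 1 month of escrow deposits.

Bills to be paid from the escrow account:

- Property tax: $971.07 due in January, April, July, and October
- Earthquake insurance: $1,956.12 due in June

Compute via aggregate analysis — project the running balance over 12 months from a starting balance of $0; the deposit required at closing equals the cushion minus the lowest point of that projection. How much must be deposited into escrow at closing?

$1,949.13

Cushion = 1 × $486.70 = $486.70
Trial balance (start $0, +$486.70 each month, − disbursements):
  Jan: +$486.70 − $971.07 → -$484.37
  Feb: +$486.70 → $2.33
  Mar: +$486.70 → $489.03
  Apr: +$486.70 − $971.07 → $4.66
  May: +$486.70 → $491.36
  Jun: +$486.70 − $1,956.12 → -$978.06
  Jul: +$486.70 − $971.07 → -$1,462.43
  Aug: +$486.70 → -$975.73
  Sep: +$486.70 → -$489.03
  Oct: +$486.70 − $971.07 → -$973.40
  Nov: +$486.70 → -$486.70
  Dec: +$486.70 → $0.00
Lowest trial balance = -$1,462.43 (Jul)
Initial deposit = cushion − low point = $486.70 − (-$1,462.43) = $1,949.13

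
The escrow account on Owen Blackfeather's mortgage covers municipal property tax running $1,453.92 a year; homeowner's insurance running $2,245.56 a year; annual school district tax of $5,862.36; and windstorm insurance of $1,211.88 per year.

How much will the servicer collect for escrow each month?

$897.81

Municipal property tax = $1,453.92 per year
Homeowner's insurance = $2,245.56 per year
School district tax = $5,862.36 per year
Windstorm insurance = $1,211.88 per year
Annual escrow total = $1,453.92 + $2,245.56 + $5,862.36 + $1,211.88 = $10,773.72
Monthly escrow = $10,773.72 ÷ 12 = $897.81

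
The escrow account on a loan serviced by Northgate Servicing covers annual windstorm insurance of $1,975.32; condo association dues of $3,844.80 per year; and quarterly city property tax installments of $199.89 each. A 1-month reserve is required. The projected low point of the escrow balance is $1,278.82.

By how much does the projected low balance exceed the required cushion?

$727.18

Windstorm insurance: $1,975.32/yr
Condo association dues: $3,844.80/yr
City property tax: $199.89 × 4 = $799.56/yr
Combined annual = $6,619.68
Per month = $6,619.68 ÷ 12 = $551.64
Required reserve = 1 × $551.64 = $551.64
Excess over cushion: $1,278.82 − $551.64 = $727.18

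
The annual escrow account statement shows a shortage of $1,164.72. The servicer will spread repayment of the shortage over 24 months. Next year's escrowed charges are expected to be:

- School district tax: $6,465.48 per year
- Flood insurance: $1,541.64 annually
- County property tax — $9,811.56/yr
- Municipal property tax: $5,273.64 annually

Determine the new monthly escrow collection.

$1,972.89

School district tax: $6,465.48
Flood insurance: $1,541.64
County property tax: $9,811.56
Municipal property tax: $5,273.64
Combined annual = $23,092.32
Base monthly escrow = $23,092.32 / 12 = $1,924.36
Shortage per month = $1,164.72 ÷ 24 = $48.53
Adjusted monthly = $1,924.36 + $48.53 = $1,972.89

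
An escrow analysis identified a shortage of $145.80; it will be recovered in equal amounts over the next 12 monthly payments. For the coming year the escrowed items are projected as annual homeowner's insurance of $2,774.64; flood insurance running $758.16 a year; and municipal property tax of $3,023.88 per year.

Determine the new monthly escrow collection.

$558.54

Homeowner's insurance — $2,774.64
Flood insurance — $758.16
Municipal property tax — $3,023.88
Total per year = $2,774.64 + $758.16 + $3,023.88 = $6,556.68
Per month = $6,556.68 ÷ 12 = $546.39
Shortage spread = $145.80 ÷ 12 = $12.15/mo
Adjusted monthly = $546.39 + $12.15 = $558.54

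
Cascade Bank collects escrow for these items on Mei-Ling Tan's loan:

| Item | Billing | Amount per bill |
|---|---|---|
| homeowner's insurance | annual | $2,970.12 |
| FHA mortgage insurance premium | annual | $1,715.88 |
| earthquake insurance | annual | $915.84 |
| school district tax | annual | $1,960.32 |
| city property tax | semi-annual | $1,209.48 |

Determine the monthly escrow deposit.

Homeowner's insurance: $2,970.12/yr
FHA mortgage insurance premium: $1,715.88/yr
Earthquake insurance: $915.84/yr
School district tax: $1,960.32/yr
City property tax: $1,209.48 × 2 = $2,418.96/yr
Annual escrow total = $2,970.12 + $1,715.88 + $915.84 + $1,960.32 + $2,418.96 = $9,981.12
Base monthly escrow = $9,981.12 ÷ 12 = $831.76

$831.76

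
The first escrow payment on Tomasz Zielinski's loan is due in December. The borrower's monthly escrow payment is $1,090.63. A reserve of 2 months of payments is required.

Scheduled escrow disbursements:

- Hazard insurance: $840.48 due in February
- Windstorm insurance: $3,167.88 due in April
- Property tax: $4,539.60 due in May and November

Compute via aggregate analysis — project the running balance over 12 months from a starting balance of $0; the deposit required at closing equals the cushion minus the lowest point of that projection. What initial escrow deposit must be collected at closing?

Cushion = 2 × $1,090.63 = $2,181.26
Trial balance (start $0, +$1,090.63 each month, − disbursements):
  Dec: +$1,090.63 → $1,090.63
  Jan: +$1,090.63 → $2,181.26
  Feb: +$1,090.63 − $840.48 → $2,431.41
  Mar: +$1,090.63 → $3,522.04
  Apr: +$1,090.63 − $3,167.88 → $1,444.79
  May: +$1,090.63 − $4,539.60 → -$2,004.18
  Jun: +$1,090.63 → -$913.55
  Jul: +$1,090.63 → $177.08
  Aug: +$1,090.63 → $1,267.71
  Sep: +$1,090.63 → $2,358.34
  Oct: +$1,090.63 → $3,448.97
  Nov: +$1,090.63 − $4,539.60 → $0.00
Lowest trial balance = -$2,004.18 (May)
Initial deposit = cushion − low point = $2,181.26 − (-$2,004.18) = $4,185.44

$4,185.44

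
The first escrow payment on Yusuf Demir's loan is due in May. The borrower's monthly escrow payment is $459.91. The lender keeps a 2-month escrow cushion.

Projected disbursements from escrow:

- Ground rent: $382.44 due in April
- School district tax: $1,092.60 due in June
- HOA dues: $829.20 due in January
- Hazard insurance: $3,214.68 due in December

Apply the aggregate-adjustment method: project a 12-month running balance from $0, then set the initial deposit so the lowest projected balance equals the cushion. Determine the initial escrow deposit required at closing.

$1,917.11

Cushion = 2 × $459.91 = $919.82
Trial balance (start $0, +$459.91 each month, − disbursements):
  May: +$459.91 → $459.91
  Jun: +$459.91 − $1,092.60 → -$172.78
  Jul: +$459.91 → $287.13
  Aug: +$459.91 → $747.04
  Sep: +$459.91 → $1,206.95
  Oct: +$459.91 → $1,666.86
  Nov: +$459.91 → $2,126.77
  Dec: +$459.91 − $3,214.68 → -$628.00
  Jan: +$459.91 − $829.20 → -$997.29
  Feb: +$459.91 → -$537.38
  Mar: +$459.91 → -$77.47
  Apr: +$459.91 − $382.44 → $0.00
Lowest trial balance = -$997.29 (Jan)
Initial deposit = cushion − low point = $919.82 − (-$997.29) = $1,917.11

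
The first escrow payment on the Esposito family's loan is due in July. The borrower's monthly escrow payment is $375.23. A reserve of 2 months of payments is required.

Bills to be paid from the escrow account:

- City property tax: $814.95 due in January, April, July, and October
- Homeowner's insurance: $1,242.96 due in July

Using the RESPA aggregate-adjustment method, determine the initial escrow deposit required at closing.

Cushion = 2 × $375.23 = $750.46
Trial balance (start $0, +$375.23 each month, − disbursements):
  Jul: +$375.23 − $2,057.91 → -$1,682.68
  Aug: +$375.23 → -$1,307.45
  Sep: +$375.23 → -$932.22
  Oct: +$375.23 − $814.95 → -$1,371.94
  Nov: +$375.23 → -$996.71
  Dec: +$375.23 → -$621.48
  Jan: +$375.23 − $814.95 → -$1,061.20
  Feb: +$375.23 → -$685.97
  Mar: +$375.23 → -$310.74
  Apr: +$375.23 − $814.95 → -$750.46
  May: +$375.23 → -$375.23
  Jun: +$375.23 → $0.00
Lowest trial balance = -$1,682.68 (Jul)
Initial deposit = cushion − low point = $750.46 − (-$1,682.68) = $2,433.14

$2,433.14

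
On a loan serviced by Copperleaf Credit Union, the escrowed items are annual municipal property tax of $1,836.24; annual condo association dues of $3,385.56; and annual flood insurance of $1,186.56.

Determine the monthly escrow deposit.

$534.03

Municipal property tax — $1,836.24 annually
Condo association dues — $3,385.56 annually
Flood insurance — $1,186.56 annually
Combined annual = $1,836.24 + $3,385.56 + $1,186.56 = $6,408.36
Base monthly escrow = $6,408.36 ÷ 12 = $534.03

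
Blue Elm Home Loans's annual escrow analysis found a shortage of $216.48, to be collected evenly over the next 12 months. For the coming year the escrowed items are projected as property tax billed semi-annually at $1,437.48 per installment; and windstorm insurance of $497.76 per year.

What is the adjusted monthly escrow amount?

$299.10

Property tax — $1,437.48 × 2 = $2,874.96 annually
Windstorm insurance — $497.76 annually
Total annual escrow = $2,874.96 + $497.76 = $3,372.72
Base monthly escrow = $3,372.72 / 12 = $281.06
Shortage per month = $216.48 / 12 = $18.04
Adjusted monthly = $281.06 + $18.04 = $299.10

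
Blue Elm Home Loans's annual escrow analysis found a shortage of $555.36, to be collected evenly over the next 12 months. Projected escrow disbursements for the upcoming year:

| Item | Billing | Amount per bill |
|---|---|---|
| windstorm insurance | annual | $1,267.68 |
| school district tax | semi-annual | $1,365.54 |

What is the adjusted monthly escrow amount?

$379.51

Windstorm insurance = $1,267.68 per year
School district tax = $1,365.54 × 2 = $2,731.08 per year
Yearly total = $1,267.68 + $2,731.08 = $3,998.76
Per month = $3,998.76 / 12 = $333.23
Shortage spread = $555.36 ÷ 12 = $46.28/mo
Adjusted monthly = $333.23 + $46.28 = $379.51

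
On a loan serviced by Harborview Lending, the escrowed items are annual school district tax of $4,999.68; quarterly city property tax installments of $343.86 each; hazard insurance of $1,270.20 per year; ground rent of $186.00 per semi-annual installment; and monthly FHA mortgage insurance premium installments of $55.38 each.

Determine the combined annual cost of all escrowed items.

$8,681.88

School district tax — $4,999.68
City property tax — $343.86 × 4 = $1,375.44
Hazard insurance — $1,270.20
Ground rent — $186.00 × 2 = $372.00
FHA mortgage insurance premium — $55.38 × 12 = $664.56
Combined annual = $8,681.88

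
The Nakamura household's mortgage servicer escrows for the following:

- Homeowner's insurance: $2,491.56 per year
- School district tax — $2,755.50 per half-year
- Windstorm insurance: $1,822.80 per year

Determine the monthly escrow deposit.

Homeowner's insurance: $2,491.56
School district tax: $2,755.50 × 2 = $5,511.00
Windstorm insurance: $1,822.80
Total per year = $2,491.56 + $5,511.00 + $1,822.80 = $9,825.36
Monthly = $9,825.36 / 12 = $818.78

$818.78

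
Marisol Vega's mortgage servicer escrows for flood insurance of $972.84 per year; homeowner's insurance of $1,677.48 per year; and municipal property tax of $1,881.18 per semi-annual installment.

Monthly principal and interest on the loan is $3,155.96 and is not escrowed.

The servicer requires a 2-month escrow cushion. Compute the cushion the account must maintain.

$1,068.78

Flood insurance: $972.84 annually
Homeowner's insurance: $1,677.48 annually
Municipal property tax: $1,881.18 × 2 = $3,762.36 annually
Total per year = $972.84 + $1,677.48 + $3,762.36 = $6,412.68
Per month = $6,412.68 ÷ 12 = $534.39
Cushion = 2 × $534.39 = $1,068.78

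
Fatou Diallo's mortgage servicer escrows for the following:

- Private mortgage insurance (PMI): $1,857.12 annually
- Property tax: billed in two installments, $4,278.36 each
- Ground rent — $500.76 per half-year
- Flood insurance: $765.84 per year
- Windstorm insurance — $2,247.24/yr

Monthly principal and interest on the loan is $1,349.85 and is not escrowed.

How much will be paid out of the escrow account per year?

Private mortgage insurance (PMI) — $1,857.12/yr
Property tax — $4,278.36 × 2 = $8,556.72/yr
Ground rent — $500.76 × 2 = $1,001.52/yr
Flood insurance — $765.84/yr
Windstorm insurance — $2,247.24/yr
Combined annual = $1,857.12 + $8,556.72 + $1,001.52 + $765.84 + $2,247.24 = $14,428.44

$14,428.44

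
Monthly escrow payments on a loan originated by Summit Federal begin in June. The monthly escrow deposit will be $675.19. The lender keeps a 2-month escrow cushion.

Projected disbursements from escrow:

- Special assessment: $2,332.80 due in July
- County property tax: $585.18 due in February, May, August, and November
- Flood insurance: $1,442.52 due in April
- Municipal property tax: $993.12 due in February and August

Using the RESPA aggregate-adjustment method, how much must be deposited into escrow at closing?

Cushion = 2 × $675.19 = $1,350.38
Trial balance (start $0, +$675.19 each month, − disbursements):
  Jun: +$675.19 → $675.19
  Jul: +$675.19 − $2,332.80 → -$982.42
  Aug: +$675.19 − $1,578.30 → -$1,885.53
  Sep: +$675.19 → -$1,210.34
  Oct: +$675.19 → -$535.15
  Nov: +$675.19 − $585.18 → -$445.14
  Dec: +$675.19 → $230.05
  Jan: +$675.19 → $905.24
  Feb: +$675.19 − $1,578.30 → $2.13
  Mar: +$675.19 → $677.32
  Apr: +$675.19 − $1,442.52 → -$90.01
  May: +$675.19 − $585.18 → $0.00
Lowest trial balance = -$1,885.53 (Aug)
Initial deposit = cushion − low point = $1,350.38 − (-$1,885.53) = $3,235.91

$3,235.91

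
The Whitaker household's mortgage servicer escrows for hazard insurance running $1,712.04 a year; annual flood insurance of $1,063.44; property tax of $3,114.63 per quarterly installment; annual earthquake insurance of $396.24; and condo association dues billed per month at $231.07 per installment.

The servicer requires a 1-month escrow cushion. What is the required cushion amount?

Hazard insurance — $1,712.04 per year
Flood insurance — $1,063.44 per year
Property tax — $3,114.63 × 4 = $12,458.52 per year
Earthquake insurance — $396.24 per year
Condo association dues — $231.07 × 12 = $2,772.84 per year
Annual escrow total = $1,712.04 + $1,063.44 + $12,458.52 + $396.24 + $2,772.84 = $18,403.08
Monthly = $18,403.08 / 12 = $1,533.59
Cushion = 1 × $1,533.59 = $1,533.59

$1,533.59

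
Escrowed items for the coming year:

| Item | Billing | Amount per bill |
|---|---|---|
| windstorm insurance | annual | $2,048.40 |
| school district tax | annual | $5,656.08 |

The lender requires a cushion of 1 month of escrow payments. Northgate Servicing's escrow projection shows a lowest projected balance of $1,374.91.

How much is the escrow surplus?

Windstorm insurance: $2,048.40/yr
School district tax: $5,656.08/yr
Total per year = $7,704.48
Per month = $7,704.48 / 12 = $642.04
Required cushion = 1 × $642.04 = $642.04
Excess over cushion: $1,374.91 − $642.04 = $732.87

$732.87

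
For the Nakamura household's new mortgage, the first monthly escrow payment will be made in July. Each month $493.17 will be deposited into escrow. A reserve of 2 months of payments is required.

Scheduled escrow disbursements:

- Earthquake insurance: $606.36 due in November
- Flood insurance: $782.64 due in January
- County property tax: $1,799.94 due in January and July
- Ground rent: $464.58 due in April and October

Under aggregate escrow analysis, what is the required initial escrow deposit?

$2,987.61

Cushion = 2 × $493.17 = $986.34
Trial balance (start $0, +$493.17 each month, − disbursements):
  Jul: +$493.17 − $1,799.94 → -$1,306.77
  Aug: +$493.17 → -$813.60
  Sep: +$493.17 → -$320.43
  Oct: +$493.17 − $464.58 → -$291.84
  Nov: +$493.17 − $606.36 → -$405.03
  Dec: +$493.17 → $88.14
  Jan: +$493.17 − $2,582.58 → -$2,001.27
  Feb: +$493.17 → -$1,508.10
  Mar: +$493.17 → -$1,014.93
  Apr: +$493.17 − $464.58 → -$986.34
  May: +$493.17 → -$493.17
  Jun: +$493.17 → $0.00
Lowest trial balance = -$2,001.27 (Jan)
Initial deposit = cushion − low point = $986.34 − (-$2,001.27) = $2,987.61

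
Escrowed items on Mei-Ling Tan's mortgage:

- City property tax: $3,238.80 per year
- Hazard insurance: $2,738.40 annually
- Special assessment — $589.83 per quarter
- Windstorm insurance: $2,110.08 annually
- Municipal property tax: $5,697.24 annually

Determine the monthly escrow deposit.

$1,345.32

City property tax — $3,238.80 annually
Hazard insurance — $2,738.40 annually
Special assessment — $589.83 × 4 = $2,359.32 annually
Windstorm insurance — $2,110.08 annually
Municipal property tax — $5,697.24 annually
Combined annual = $3,238.80 + $2,738.40 + $2,359.32 + $2,110.08 + $5,697.24 = $16,143.84
Monthly escrow = $16,143.84 / 12 = $1,345.32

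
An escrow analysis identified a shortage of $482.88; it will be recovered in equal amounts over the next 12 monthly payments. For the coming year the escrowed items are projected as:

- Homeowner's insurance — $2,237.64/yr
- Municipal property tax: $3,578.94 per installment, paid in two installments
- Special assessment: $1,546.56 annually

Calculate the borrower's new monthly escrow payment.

$952.08

Homeowner's insurance = $2,237.64/yr
Municipal property tax = $3,578.94 × 2 = $7,157.88/yr
Special assessment = $1,546.56/yr
Combined annual = $2,237.64 + $7,157.88 + $1,546.56 = $10,942.08
Base monthly escrow = $10,942.08 / 12 = $911.84
Shortage per month = $482.88 ÷ 12 = $40.24
Adjusted monthly = $911.84 + $40.24 = $952.08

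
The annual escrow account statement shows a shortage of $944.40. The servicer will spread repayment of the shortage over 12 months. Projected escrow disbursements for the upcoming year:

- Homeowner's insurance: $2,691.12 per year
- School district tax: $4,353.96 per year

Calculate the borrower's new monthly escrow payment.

Homeowner's insurance = $2,691.12 annually
School district tax = $4,353.96 annually
Total per year = $7,045.08
Base monthly escrow = $7,045.08 / 12 = $587.09
Shortage spread = $944.40 ÷ 12 = $78.70/mo
Adjusted monthly = $587.09 + $78.70 = $665.79

$665.79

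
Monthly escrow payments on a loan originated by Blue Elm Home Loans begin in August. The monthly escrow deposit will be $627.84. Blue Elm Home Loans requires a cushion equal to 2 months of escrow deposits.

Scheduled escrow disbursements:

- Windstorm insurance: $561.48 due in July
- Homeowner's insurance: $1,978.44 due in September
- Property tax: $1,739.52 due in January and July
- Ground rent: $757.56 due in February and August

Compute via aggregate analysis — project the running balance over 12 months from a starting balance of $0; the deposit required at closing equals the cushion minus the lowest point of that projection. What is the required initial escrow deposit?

Cushion = 2 × $627.84 = $1,255.68
Trial balance (start $0, +$627.84 each month, − disbursements):
  Aug: +$627.84 − $757.56 → -$129.72
  Sep: +$627.84 − $1,978.44 → -$1,480.32
  Oct: +$627.84 → -$852.48
  Nov: +$627.84 → -$224.64
  Dec: +$627.84 → $403.20
  Jan: +$627.84 − $1,739.52 → -$708.48
  Feb: +$627.84 − $757.56 → -$838.20
  Mar: +$627.84 → -$210.36
  Apr: +$627.84 → $417.48
  May: +$627.84 → $1,045.32
  Jun: +$627.84 → $1,673.16
  Jul: +$627.84 − $2,301.00 → $0.00
Lowest trial balance = -$1,480.32 (Sep)
Initial deposit = cushion − low point = $1,255.68 − (-$1,480.32) = $2,736.00

$2,736.00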